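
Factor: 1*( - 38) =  - 38= - 2^1 * 19^1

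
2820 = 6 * 470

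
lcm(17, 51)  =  51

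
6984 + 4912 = 11896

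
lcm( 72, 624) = 1872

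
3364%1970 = 1394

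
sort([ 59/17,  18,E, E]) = [E , E,59/17,18] 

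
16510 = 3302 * 5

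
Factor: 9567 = 3^2*1063^1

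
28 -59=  -31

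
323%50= 23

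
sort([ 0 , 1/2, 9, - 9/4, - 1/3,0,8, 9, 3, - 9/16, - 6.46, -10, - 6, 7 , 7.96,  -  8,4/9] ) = [ - 10, - 8, - 6.46, - 6, - 9/4, - 9/16, - 1/3,0,0,4/9 , 1/2, 3, 7, 7.96, 8, 9, 9]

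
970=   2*485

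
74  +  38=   112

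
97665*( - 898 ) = - 87703170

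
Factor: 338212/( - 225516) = -84553/56379 = -3^( - 1 )*7^1*47^1* 257^1*18793^(-1)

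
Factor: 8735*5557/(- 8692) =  - 48540395/8692 = -  2^( - 2)*5^1*41^ (-1)*53^( - 1)*1747^1*5557^1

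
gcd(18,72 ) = 18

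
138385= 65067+73318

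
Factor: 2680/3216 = 2^ (  -  1 )*3^( - 1) * 5^1 = 5/6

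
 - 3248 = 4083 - 7331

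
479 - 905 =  - 426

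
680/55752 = 85/6969 = 0.01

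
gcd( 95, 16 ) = 1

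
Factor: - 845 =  - 5^1 * 13^2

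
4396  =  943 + 3453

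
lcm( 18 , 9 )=18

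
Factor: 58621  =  31^2*61^1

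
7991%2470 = 581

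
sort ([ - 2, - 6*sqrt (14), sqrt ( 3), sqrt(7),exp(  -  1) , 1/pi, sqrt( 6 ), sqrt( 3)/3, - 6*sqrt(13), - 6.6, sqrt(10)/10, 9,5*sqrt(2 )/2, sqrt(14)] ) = [ - 6*sqrt(14),-6 * sqrt( 13) , - 6.6,  -  2, sqrt(10 ) /10,1/pi, exp(-1), sqrt (3) /3, sqrt(3), sqrt( 6) , sqrt(7), 5*sqrt(2 ) /2,sqrt(14), 9 ]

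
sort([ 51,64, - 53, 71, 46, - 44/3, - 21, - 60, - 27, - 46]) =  [ - 60, - 53 , - 46, - 27, - 21,- 44/3,46, 51, 64, 71]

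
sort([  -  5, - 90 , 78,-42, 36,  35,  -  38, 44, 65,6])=[ - 90, - 42,  -  38, -5,6,35,  36,  44  ,  65, 78]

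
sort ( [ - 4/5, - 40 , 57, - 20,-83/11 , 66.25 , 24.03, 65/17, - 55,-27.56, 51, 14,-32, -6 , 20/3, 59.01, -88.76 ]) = [ - 88.76, - 55, - 40,- 32, - 27.56, - 20, - 83/11, - 6, - 4/5,65/17, 20/3, 14, 24.03, 51, 57, 59.01, 66.25]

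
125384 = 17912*7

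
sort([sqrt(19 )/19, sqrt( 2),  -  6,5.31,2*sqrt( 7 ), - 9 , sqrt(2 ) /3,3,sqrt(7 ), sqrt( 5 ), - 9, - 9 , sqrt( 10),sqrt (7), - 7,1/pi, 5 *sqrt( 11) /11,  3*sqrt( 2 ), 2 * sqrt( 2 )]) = [ - 9,- 9, - 9,  -  7,-6,sqrt( 19 )/19, 1/pi, sqrt( 2 )/3 , sqrt (2 ),5 * sqrt( 11 )/11,sqrt (5),sqrt(7 ),sqrt (7 ),2* sqrt(2),3, sqrt( 10 ),3*sqrt ( 2 ), 2*sqrt(7), 5.31]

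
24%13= 11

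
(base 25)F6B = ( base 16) 2540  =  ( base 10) 9536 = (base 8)22500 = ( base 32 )9A0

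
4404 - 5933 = -1529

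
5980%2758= 464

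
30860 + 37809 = 68669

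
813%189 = 57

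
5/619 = 5/619 = 0.01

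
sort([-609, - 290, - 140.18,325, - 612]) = [ - 612, - 609,-290, - 140.18,  325]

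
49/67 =49/67  =  0.73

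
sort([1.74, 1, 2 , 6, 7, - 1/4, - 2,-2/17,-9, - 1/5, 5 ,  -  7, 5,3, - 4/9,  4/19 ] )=[ - 9,-7, - 2, - 4/9, - 1/4, - 1/5,-2/17, 4/19,1,1.74 , 2,3, 5, 5,6 , 7]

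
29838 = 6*4973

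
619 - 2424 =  - 1805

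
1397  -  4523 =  - 3126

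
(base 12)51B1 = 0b10001011010101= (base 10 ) 8917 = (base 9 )13207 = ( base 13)409c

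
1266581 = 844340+422241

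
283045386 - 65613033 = 217432353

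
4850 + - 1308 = 3542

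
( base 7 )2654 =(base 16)3fb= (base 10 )1019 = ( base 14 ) 52b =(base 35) t4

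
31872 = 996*32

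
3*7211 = 21633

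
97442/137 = 97442/137  =  711.26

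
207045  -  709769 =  - 502724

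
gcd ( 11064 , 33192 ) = 11064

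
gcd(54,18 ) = 18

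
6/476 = 3/238  =  0.01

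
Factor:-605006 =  - 2^1*373^1*811^1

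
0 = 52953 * 0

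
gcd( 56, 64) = 8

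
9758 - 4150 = 5608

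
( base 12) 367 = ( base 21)137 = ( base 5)4021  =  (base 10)511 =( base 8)777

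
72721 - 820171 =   -  747450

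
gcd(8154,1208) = 302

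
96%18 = 6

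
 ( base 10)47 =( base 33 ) 1e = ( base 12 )3B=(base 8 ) 57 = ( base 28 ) 1J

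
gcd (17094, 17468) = 22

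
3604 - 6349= - 2745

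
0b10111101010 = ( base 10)1514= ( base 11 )1157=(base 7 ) 4262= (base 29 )1n6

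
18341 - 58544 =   -  40203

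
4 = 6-2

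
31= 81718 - 81687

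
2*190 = 380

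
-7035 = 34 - 7069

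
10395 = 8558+1837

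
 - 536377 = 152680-689057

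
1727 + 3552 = 5279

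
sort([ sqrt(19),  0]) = [0  ,  sqrt( 19 ) ]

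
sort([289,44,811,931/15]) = [44,931/15, 289, 811 ] 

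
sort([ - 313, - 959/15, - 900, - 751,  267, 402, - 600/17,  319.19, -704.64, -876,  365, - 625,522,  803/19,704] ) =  [ - 900, - 876, -751, - 704.64,  -  625, - 313, - 959/15, - 600/17,  803/19, 267, 319.19, 365, 402,522,  704] 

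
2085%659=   108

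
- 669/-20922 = 223/6974= 0.03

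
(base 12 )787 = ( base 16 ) 457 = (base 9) 1464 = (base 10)1111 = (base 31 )14q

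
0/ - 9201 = 0/1 = -0.00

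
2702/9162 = 1351/4581 = 0.29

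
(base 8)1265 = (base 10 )693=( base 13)414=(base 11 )580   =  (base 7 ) 2010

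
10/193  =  10/193 = 0.05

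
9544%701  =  431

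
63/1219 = 63/1219 = 0.05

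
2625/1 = 2625=2625.00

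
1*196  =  196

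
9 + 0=9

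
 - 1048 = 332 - 1380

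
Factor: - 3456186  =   - 2^1*3^1*576031^1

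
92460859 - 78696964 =13763895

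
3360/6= 560  =  560.00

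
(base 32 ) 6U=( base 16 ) DE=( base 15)EC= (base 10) 222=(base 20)B2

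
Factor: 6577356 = 2^2 * 3^1*23^1*23831^1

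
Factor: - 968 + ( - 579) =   -  7^1 * 13^1  *17^1  =  - 1547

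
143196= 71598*2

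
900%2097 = 900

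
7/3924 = 7/3924 = 0.00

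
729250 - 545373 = 183877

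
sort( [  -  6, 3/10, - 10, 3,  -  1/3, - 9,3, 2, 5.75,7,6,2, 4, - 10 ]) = [ - 10,-10,  -  9, - 6 ,-1/3  ,  3/10, 2, 2, 3, 3 , 4, 5.75,6, 7] 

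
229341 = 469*489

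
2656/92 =664/23 = 28.87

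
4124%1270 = 314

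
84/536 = 21/134= 0.16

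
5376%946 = 646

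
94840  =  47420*2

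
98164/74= 49082/37 = 1326.54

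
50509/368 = 50509/368= 137.25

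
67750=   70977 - 3227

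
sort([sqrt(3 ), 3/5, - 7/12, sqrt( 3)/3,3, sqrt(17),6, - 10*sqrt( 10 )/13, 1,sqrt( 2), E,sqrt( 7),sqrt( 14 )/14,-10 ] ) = [ - 10, - 10*sqrt(10 ) /13,-7/12, sqrt(14 ) /14 , sqrt( 3 )/3,3/5,  1,sqrt(2), sqrt( 3 ), sqrt( 7 ), E,3, sqrt( 17) , 6 ] 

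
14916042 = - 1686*( - 8847)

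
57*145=8265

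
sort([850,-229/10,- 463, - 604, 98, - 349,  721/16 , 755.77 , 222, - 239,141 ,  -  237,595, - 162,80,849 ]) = [ - 604, - 463, - 349, - 239,- 237, - 162,  -  229/10,721/16, 80, 98,  141,  222 , 595,755.77,849,  850 ]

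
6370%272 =114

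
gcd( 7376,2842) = 2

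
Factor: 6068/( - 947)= -2^2*37^1*41^1 * 947^(-1)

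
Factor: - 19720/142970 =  -2^2*29^( - 1) = - 4/29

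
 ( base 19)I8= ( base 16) 15E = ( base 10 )350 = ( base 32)au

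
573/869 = 573/869 = 0.66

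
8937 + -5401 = 3536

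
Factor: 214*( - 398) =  - 2^2*107^1*199^1  =  -85172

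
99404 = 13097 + 86307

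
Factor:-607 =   -  607^1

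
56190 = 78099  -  21909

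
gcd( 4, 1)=1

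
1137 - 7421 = -6284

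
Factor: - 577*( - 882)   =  2^1  *  3^2*7^2 * 577^1 = 508914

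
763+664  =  1427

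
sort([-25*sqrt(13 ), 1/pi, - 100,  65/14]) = [-100, - 25*sqrt( 13) , 1/pi , 65/14]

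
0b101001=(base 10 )41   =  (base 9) 45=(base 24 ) 1H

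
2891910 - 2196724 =695186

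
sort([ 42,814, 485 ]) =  [ 42, 485,814]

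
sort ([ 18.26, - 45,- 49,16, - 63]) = [-63, - 49, - 45, 16 , 18.26]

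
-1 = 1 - 2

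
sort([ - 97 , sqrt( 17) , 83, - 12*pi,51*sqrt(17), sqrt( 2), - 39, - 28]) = [- 97, - 39, -12*pi, - 28,sqrt(2),sqrt( 17), 83,51*sqrt( 17 )]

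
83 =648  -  565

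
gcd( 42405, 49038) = 33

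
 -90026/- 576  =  45013/288 =156.30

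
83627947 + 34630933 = 118258880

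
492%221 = 50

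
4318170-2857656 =1460514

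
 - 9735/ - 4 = 2433 + 3/4  =  2433.75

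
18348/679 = 18348/679 = 27.02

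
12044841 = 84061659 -72016818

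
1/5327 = 1/5327 = 0.00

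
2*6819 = 13638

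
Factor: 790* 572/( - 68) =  - 112970/17 = - 2^1* 5^1*11^1*13^1*17^( - 1)*79^1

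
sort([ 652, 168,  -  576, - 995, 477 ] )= [ - 995, - 576, 168, 477, 652]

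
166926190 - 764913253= - 597987063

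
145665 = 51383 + 94282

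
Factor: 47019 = 3^1 * 7^1*2239^1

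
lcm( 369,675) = 27675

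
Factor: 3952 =2^4*13^1* 19^1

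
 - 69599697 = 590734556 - 660334253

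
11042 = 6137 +4905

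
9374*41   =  384334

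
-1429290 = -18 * 79405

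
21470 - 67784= -46314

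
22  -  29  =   - 7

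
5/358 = 5/358 = 0.01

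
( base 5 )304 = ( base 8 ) 117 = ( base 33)2d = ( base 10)79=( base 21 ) 3G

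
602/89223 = 602/89223 = 0.01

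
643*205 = 131815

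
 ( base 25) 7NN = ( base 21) B5H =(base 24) 8f5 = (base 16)136d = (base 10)4973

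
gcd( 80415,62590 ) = 5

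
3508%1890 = 1618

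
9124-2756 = 6368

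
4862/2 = 2431 = 2431.00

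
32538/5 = 32538/5 = 6507.60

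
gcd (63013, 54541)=1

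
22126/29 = 22126/29  =  762.97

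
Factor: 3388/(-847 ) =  - 2^2 = - 4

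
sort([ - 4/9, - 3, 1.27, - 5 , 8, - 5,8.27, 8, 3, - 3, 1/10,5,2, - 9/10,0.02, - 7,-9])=[  -  9, - 7 , -5,-5 , - 3, - 3 , - 9/10, - 4/9, 0.02,1/10, 1.27,2, 3 , 5,8, 8,8.27] 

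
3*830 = 2490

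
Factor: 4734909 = 3^3* 31^1*5657^1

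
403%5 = 3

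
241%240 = 1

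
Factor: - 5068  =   - 2^2 * 7^1*181^1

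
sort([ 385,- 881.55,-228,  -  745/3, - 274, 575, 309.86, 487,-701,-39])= [ - 881.55, - 701, - 274, - 745/3, - 228 , - 39, 309.86, 385,487, 575 ] 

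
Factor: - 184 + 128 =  - 56 = - 2^3*7^1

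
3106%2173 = 933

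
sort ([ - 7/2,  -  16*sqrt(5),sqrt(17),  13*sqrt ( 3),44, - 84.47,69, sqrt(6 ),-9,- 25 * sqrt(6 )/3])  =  [ - 84.47, - 16*sqrt(5 ),-25*sqrt(6 )/3,-9 , - 7/2, sqrt( 6 ),sqrt(17), 13*sqrt(3 ), 44 , 69 ]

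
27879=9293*3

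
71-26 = 45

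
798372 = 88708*9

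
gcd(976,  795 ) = 1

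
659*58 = 38222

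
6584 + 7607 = 14191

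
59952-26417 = 33535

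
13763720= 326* 42220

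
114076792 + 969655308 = 1083732100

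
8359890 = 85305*98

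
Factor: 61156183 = 11^2*673^1*751^1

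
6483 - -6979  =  13462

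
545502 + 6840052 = 7385554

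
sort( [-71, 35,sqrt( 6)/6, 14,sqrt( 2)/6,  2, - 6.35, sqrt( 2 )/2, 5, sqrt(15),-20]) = [-71, - 20, - 6.35,sqrt(2 )/6, sqrt(6)/6, sqrt(2 ) /2, 2, sqrt( 15), 5, 14, 35 ]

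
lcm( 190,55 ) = 2090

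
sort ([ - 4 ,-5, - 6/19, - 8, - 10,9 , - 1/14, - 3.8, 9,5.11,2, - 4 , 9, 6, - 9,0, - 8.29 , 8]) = [ - 10,-9, - 8.29, - 8, - 5, - 4 , - 4, - 3.8 , - 6/19, - 1/14, 0,2,5.11, 6, 8,9,9,  9 ]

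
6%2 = 0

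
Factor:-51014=-2^1*23^1*1109^1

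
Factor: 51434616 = 2^3*3^1 * 2143109^1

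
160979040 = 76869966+84109074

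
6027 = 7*861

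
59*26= 1534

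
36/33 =12/11 = 1.09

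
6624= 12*552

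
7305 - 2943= 4362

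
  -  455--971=516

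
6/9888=1/1648 = 0.00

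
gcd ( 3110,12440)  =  3110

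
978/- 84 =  - 12 + 5/14 = -11.64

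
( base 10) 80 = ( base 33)2E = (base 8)120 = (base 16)50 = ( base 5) 310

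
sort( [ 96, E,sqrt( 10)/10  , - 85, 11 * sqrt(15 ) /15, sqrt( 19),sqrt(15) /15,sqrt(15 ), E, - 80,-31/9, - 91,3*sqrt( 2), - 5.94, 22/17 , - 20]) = [ - 91, - 85, - 80, - 20, - 5.94, - 31/9,sqrt( 15)/15,sqrt ( 10)/10, 22/17,E, E, 11*sqrt(15 )/15, sqrt(15 ),  3*sqrt ( 2 ), sqrt( 19 ),96]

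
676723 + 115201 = 791924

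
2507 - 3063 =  - 556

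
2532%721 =369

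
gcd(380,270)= 10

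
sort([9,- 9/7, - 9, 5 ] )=[ - 9, - 9/7, 5, 9]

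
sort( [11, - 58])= [-58,11 ]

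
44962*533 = 23964746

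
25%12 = 1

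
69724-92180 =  - 22456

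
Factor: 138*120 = 16560=2^4*3^2*5^1*23^1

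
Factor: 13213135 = 5^1  *13^1*203279^1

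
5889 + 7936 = 13825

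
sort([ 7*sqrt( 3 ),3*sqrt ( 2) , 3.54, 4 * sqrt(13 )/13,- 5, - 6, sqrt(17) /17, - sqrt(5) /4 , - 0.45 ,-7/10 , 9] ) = [ - 6 , - 5, - 7/10,  -  sqrt(5 )/4, - 0.45,sqrt (17 )/17, 4*sqrt ( 13 )/13, 3.54, 3*sqrt(2), 9,  7 * sqrt(3) ] 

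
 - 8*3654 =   -  29232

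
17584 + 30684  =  48268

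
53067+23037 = 76104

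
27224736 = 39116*696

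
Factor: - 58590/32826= - 3^2* 5^1*7^1*31^1*5471^( - 1) = - 9765/5471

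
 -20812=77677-98489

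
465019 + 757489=1222508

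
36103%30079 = 6024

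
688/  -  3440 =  - 1/5 = - 0.20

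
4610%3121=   1489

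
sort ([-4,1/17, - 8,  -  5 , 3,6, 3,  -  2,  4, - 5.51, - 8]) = [ - 8, - 8, - 5.51, - 5,  -  4,-2, 1/17, 3, 3, 4, 6 ] 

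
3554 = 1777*2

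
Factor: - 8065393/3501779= -7^1*17^( - 1)*67^1*593^1*7103^( - 1)=- 278117/120751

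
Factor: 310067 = 311^1 * 997^1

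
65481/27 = 2425 + 2/9  =  2425.22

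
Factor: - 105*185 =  - 3^1*5^2 *7^1*37^1 = -  19425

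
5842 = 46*127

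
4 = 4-0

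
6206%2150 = 1906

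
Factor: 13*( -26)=- 338  =  - 2^1*13^2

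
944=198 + 746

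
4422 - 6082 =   -  1660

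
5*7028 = 35140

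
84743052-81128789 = 3614263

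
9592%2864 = 1000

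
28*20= 560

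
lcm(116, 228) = 6612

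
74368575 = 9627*7725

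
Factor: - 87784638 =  - 2^1*3^1*181^1 *80833^1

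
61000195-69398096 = -8397901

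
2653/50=2653/50 = 53.06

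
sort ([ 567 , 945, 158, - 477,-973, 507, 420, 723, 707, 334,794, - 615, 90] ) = [ - 973, - 615, - 477, 90 , 158,334, 420,507,567,707,723, 794, 945 ]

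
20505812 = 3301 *6212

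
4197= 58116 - 53919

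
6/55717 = 6/55717= 0.00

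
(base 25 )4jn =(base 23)5f8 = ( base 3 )11010001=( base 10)2998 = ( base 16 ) BB6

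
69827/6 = 69827/6 = 11637.83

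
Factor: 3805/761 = 5 = 5^1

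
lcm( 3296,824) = 3296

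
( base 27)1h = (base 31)1d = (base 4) 230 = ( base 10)44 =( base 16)2c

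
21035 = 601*35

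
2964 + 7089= 10053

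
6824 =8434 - 1610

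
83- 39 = 44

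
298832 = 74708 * 4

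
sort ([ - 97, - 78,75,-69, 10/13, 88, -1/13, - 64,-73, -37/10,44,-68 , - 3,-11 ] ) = [ - 97, - 78,-73 , - 69, - 68 , - 64,-11, - 37/10, -3,-1/13,10/13 , 44, 75, 88 ] 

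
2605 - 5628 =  - 3023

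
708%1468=708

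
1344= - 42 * ( - 32) 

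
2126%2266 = 2126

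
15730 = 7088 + 8642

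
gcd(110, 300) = 10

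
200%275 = 200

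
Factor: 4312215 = 3^2*5^1*79^1*1213^1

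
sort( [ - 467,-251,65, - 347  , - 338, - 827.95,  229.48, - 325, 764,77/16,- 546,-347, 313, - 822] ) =[- 827.95, - 822,-546,  -  467, - 347,-347, - 338, - 325,-251, 77/16, 65, 229.48,  313,764] 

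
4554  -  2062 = 2492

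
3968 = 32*124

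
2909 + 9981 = 12890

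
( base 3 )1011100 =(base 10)846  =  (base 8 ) 1516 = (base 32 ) QE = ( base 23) 1di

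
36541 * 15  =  548115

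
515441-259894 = 255547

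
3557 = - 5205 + 8762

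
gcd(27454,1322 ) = 2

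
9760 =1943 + 7817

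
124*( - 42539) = - 5274836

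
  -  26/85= - 1 + 59/85 = -0.31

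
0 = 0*4418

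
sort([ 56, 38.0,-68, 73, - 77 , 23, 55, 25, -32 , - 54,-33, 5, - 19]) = [-77,-68, - 54, - 33, - 32, - 19, 5,23,25, 38.0, 55, 56, 73]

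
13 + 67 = 80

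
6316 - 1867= 4449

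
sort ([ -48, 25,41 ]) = [ - 48, 25,41] 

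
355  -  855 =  - 500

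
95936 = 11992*8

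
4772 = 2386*2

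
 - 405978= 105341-511319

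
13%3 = 1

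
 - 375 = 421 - 796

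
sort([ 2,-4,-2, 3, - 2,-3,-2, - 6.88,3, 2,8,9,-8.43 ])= [-8.43,- 6.88, - 4, - 3, - 2, - 2 , - 2,2, 2,3,3,8, 9]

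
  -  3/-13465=3/13465 = 0.00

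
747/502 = 747/502= 1.49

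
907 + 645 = 1552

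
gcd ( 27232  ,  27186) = 46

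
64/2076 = 16/519=0.03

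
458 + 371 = 829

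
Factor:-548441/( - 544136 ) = 2^(-3)*17^( - 1 )*4001^ (  -  1 )*548441^1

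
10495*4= 41980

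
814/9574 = 407/4787 = 0.09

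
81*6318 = 511758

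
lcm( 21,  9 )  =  63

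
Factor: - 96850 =-2^1 * 5^2*13^1 * 149^1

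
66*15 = 990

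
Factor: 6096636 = 2^2*3^2*7^1 * 13^1*1861^1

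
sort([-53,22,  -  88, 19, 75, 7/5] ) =[ - 88 , - 53, 7/5, 19, 22,75]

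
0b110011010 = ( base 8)632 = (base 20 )10A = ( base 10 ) 410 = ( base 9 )505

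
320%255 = 65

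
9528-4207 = 5321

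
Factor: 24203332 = 2^2*71^1*85223^1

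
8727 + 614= 9341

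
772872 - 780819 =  - 7947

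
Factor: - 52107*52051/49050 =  - 2^( - 1)*3^( - 1)*5^ ( - 2 )*11^1*109^( - 1)*1579^1*52051^1 = - 904073819/16350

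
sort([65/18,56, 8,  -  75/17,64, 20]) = [-75/17, 65/18, 8,20, 56, 64 ] 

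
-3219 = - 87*37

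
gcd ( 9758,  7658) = 14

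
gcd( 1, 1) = 1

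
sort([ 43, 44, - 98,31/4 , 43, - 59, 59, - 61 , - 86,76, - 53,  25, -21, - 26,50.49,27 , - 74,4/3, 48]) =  [ - 98, - 86,- 74, - 61, - 59, - 53,  -  26 , - 21,4/3  ,  31/4, 25,27,43,43,44,48, 50.49,59, 76 ] 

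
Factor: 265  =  5^1*53^1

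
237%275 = 237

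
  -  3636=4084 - 7720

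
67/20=67/20 = 3.35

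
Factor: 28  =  2^2 *7^1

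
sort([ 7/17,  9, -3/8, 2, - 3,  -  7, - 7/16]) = [ - 7, - 3,-7/16,-3/8 , 7/17, 2 , 9 ]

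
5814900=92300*63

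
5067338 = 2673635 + 2393703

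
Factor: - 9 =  - 3^2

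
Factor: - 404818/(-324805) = 2^1*5^( - 1)*13^ (-1)*19^( - 1 )*263^( - 1)*202409^1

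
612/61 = 612/61 = 10.03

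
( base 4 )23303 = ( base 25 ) 155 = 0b1011110011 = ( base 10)755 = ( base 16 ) 2f3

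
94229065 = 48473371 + 45755694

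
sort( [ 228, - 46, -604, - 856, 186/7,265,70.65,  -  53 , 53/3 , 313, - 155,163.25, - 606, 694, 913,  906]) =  [ - 856, - 606, - 604,- 155 , - 53, - 46, 53/3,  186/7,70.65,163.25,  228,  265,  313, 694,906, 913] 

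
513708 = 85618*6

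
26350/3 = 8783 + 1/3 = 8783.33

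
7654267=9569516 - 1915249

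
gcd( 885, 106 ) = 1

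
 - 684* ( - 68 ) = 46512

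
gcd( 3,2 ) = 1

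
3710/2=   1855 = 1855.00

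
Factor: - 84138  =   - 2^1*3^1 * 37^1*379^1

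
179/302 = 179/302 = 0.59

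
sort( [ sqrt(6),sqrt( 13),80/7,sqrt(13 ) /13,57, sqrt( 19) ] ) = [ sqrt(13) /13,sqrt(6),sqrt( 13),sqrt(19 ), 80/7 , 57 ] 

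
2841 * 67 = 190347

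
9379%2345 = 2344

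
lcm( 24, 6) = 24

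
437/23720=437/23720 =0.02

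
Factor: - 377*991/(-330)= 373607/330 =2^( - 1)*3^ (  -  1)*5^ (-1 ) * 11^(- 1) * 13^1*29^1 * 991^1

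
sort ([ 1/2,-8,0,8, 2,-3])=[-8, - 3,0, 1/2,2,8 ] 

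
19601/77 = 254 + 43/77 = 254.56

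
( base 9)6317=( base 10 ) 4633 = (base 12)2821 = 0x1219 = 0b1001000011001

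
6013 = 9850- 3837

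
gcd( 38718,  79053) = 3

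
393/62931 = 131/20977 = 0.01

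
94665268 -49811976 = 44853292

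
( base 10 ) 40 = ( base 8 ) 50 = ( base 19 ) 22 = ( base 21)1J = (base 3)1111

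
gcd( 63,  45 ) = 9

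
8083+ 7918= 16001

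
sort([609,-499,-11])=[ - 499 , - 11, 609]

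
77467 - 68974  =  8493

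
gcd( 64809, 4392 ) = 9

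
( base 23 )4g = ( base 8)154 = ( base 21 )53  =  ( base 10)108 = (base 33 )39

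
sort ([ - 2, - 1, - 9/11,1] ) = [ - 2, -1,  -  9/11,1 ] 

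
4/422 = 2/211 = 0.01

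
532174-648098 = -115924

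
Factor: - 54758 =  - 2^1*11^1*19^1*131^1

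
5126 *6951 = 35630826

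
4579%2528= 2051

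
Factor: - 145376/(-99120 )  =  2^1*3^(  -  1)*5^(-1 )*11^1  =  22/15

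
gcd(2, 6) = 2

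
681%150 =81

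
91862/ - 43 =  - 2137+29/43 = -  2136.33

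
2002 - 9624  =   - 7622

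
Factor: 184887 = 3^2*20543^1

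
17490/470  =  1749/47  =  37.21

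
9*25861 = 232749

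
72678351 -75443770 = - 2765419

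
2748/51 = 916/17 =53.88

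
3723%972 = 807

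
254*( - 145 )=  - 36830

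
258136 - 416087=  - 157951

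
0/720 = 0 = 0.00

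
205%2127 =205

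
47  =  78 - 31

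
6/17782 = 3/8891= 0.00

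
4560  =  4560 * 1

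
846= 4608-3762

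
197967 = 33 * 5999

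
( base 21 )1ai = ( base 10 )669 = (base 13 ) 3C6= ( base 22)189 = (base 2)1010011101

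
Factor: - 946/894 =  - 3^ (- 1)*11^1*43^1 *149^( - 1) = - 473/447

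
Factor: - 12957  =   - 3^1*7^1*617^1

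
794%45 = 29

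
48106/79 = 608 + 74/79 = 608.94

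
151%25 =1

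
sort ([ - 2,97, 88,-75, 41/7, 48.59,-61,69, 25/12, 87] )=[ -75, - 61,-2, 25/12,41/7 , 48.59, 69, 87,88, 97]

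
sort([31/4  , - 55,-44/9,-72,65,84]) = [ - 72 ,  -  55, - 44/9,31/4, 65, 84]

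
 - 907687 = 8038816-8946503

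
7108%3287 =534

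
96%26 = 18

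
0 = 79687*0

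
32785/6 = 32785/6 =5464.17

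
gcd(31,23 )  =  1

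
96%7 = 5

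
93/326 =93/326=   0.29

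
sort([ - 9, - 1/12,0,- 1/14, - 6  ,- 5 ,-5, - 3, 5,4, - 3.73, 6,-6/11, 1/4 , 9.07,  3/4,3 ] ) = [ - 9,-6, - 5, - 5, - 3.73, - 3,-6/11, - 1/12, - 1/14 , 0,1/4,3/4,3,4,5, 6,9.07 ] 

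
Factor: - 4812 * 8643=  - 2^2*3^2*43^1*67^1* 401^1 = -41590116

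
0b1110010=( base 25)4E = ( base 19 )60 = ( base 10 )114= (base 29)3R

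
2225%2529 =2225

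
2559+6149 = 8708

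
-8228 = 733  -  8961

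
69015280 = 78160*883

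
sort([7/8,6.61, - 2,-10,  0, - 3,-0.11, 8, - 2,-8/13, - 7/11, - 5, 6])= [ - 10,  -  5, - 3, - 2, - 2,-7/11, - 8/13, - 0.11, 0,7/8, 6, 6.61, 8]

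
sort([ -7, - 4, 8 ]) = [ - 7, - 4, 8] 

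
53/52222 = 53/52222 = 0.00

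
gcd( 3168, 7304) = 88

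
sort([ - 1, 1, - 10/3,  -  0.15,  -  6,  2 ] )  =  [-6, - 10/3,  -  1, - 0.15,1, 2]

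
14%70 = 14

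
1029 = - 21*( - 49 )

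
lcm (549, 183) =549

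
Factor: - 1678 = -2^1 * 839^1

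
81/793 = 81/793 = 0.10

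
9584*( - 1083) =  - 10379472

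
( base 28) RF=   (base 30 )pl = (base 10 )771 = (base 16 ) 303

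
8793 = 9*977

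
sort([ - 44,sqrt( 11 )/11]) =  [ - 44,sqrt( 11)/11]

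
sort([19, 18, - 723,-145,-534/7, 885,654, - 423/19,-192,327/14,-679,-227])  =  [ - 723,-679, - 227,-192, - 145, - 534/7,-423/19 , 18, 19,327/14, 654, 885 ]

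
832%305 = 222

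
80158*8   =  641264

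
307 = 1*307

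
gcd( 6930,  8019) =99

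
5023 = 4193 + 830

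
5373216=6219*864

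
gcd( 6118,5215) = 7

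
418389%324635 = 93754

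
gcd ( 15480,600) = 120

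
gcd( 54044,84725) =1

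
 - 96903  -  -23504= - 73399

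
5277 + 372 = 5649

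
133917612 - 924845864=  - 790928252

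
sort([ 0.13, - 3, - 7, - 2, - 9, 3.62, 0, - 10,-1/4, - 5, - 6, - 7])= [  -  10, - 9, - 7 , - 7, - 6,-5,-3, - 2 , - 1/4, 0, 0.13, 3.62]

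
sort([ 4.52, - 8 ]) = [ - 8,4.52]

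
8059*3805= 30664495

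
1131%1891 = 1131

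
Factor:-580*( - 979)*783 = 444603060  =  2^2*3^3*5^1*11^1 * 29^2*89^1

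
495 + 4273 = 4768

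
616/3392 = 77/424 = 0.18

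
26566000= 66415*400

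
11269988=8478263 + 2791725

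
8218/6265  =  1174/895 = 1.31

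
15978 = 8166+7812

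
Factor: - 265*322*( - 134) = 11434220 = 2^2*5^1 * 7^1*23^1*53^1* 67^1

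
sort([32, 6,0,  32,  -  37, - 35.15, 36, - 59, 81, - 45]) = [ - 59,-45, - 37, - 35.15,0,6, 32, 32,  36,81]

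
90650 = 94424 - 3774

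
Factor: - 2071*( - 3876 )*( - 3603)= - 28921987188 = - 2^2*3^2*17^1*19^2*109^1 *1201^1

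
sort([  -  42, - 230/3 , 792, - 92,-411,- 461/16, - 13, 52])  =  [  -  411,-92,  -  230/3,  -  42 , -461/16, - 13, 52 , 792 ]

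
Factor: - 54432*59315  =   - 2^5 * 3^5*5^1*7^1*11863^1  =  - 3228634080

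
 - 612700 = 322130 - 934830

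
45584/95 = 45584/95 = 479.83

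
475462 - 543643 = - 68181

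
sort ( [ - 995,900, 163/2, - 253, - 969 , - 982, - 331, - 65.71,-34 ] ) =[ - 995 ,-982, - 969, - 331, - 253, - 65.71, - 34,163/2,900]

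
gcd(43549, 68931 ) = 37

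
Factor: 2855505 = 3^1*5^1*190367^1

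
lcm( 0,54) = 0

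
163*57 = 9291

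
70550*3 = 211650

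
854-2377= - 1523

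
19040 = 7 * 2720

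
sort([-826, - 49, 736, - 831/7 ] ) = [ - 826,  -  831/7, - 49, 736]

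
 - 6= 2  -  8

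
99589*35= 3485615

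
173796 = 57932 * 3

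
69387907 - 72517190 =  - 3129283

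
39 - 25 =14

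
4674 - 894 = 3780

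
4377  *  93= 407061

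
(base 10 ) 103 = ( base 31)3a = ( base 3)10211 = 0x67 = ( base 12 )87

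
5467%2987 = 2480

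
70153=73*961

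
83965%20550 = 1765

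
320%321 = 320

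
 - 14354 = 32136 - 46490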